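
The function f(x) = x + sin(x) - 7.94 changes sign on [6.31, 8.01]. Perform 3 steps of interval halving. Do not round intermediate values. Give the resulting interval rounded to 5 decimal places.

[7.16000, 7.37250]

f(6.310000) = -1.603189, f(8.010000) = 1.057854 (opposite signs)
step 1: m = 7.160000, f(m) = -0.011295 < 0 → root in [7.160000, 8.010000]
step 2: m = 7.585000, f(m) = 0.609042 > 0 → root in [7.160000, 7.585000]
step 3: m = 7.372500, f(m) = 0.318810 > 0 → root in [7.160000, 7.372500]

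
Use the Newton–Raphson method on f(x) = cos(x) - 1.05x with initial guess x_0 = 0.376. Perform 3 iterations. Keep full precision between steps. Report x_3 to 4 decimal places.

f'(x) = -sin(x) - 1.05
x_0 = 0.376000: f = 0.535341, f' = -1.417203 → x_1 = 0.376000 - (0.535341)/(-1.417203) = 0.753745
x_1 = 0.753745: f = -0.062301, f' = -1.734374 → x_2 = 0.753745 - (-0.062301)/(-1.734374) = 0.717824
x_2 = 0.717824: f = -0.000476, f' = -1.707747 → x_3 = 0.717824 - (-0.000476)/(-1.707747) = 0.717545

0.7175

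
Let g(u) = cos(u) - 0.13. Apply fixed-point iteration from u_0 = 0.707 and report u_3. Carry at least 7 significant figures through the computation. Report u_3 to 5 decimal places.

u_1 = g(0.707000) = 0.630314
u_2 = g(0.630314) = 0.677842
u_3 = g(0.677842) = 0.648928

0.64893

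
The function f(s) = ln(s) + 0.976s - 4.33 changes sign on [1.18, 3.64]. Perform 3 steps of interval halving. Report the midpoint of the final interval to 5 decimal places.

3.17875

f(1.180000) = -3.012806, f(3.640000) = 0.514624 (opposite signs)
step 1: m = 2.410000, f(m) = -1.098213 < 0 → root in [2.410000, 3.640000]
step 2: m = 3.025000, f(m) = -0.270689 < 0 → root in [3.025000, 3.640000]
step 3: m = 3.332500, f(m) = 0.126243 > 0 → root in [3.025000, 3.332500]
Midpoint of [3.025000, 3.332500] = 3.178750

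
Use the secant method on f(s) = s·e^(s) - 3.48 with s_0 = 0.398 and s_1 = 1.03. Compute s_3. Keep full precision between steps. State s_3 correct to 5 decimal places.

1.12244

Secant update: s_(k+1) = s_k − f(s_k)·(s_k − s_(k-1))/(f(s_k) − f(s_(k-1))).
f(s_0) = -2.887440, f(s_1) = -0.594902
s_2 = 1.030000 - (-0.594902)·(1.030000 - 0.398000)/(-0.594902 - (-2.887440)) = 1.194001; f(s_2) = 0.460512
s_3 = 1.194001 - (0.460512)·(1.194001 - 1.030000)/(0.460512 - (-0.594902)) = 1.122442; f(s_3) = -0.031469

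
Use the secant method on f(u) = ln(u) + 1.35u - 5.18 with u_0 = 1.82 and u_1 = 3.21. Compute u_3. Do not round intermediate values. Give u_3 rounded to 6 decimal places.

3.018601

f(u_0) = -2.124163, f(u_1) = 0.319771
u_2 = 3.210000 - (0.319771)·(3.210000 - 1.820000)/(0.319771 - (-2.124163)) = 3.028129; f(u_2) = 0.015919
u_3 = 3.028129 - (0.015919)·(3.028129 - 3.210000)/(0.015919 - (0.319771)) = 3.018601; f(u_3) = -0.000096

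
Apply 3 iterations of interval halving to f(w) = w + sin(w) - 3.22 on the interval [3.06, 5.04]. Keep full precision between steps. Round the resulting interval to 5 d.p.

f(3.060000) = -0.078498, f(5.040000) = 0.873186 (opposite signs)
step 1: m = 4.050000, f(m) = 0.041475 > 0 → root in [3.060000, 4.050000]
step 2: m = 3.555000, f(m) = -0.066732 < 0 → root in [3.555000, 4.050000]
step 3: m = 3.802500, f(m) = -0.031333 < 0 → root in [3.802500, 4.050000]

[3.80250, 4.05000]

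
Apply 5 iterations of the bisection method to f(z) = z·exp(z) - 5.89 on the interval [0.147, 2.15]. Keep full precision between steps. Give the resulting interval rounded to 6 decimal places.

f(0.147000) = -5.719722, f(2.150000) = 12.567446 (opposite signs)
step 1: m = 1.148500, f(m) = -2.268252 < 0 → root in [1.148500, 2.150000]
step 2: m = 1.649250, f(m) = 2.691173 > 0 → root in [1.148500, 1.649250]
step 3: m = 1.398875, f(m) = -0.223660 < 0 → root in [1.398875, 1.649250]
step 4: m = 1.524062, f(m) = 1.106723 > 0 → root in [1.398875, 1.524062]
step 5: m = 1.461469, f(m) = 0.412275 > 0 → root in [1.398875, 1.461469]

[1.398875, 1.461469]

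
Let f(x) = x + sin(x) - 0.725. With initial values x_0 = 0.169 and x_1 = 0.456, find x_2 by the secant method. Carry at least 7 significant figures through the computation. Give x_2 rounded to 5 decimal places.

f(x_0) = -0.387803, f(x_1) = 0.171360
x_2 = 0.456000 - (0.171360)·(0.456000 - 0.169000)/(0.171360 - (-0.387803)) = 0.368046; f(x_2) = 0.002840

0.36805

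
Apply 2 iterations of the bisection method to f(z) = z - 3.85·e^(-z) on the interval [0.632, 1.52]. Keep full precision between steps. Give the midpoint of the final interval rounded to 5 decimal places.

1.18700

f(0.632000) = -1.414382, f(1.520000) = 0.677959 (opposite signs)
step 1: m = 1.076000, f(m) = -0.236683 < 0 → root in [1.076000, 1.520000]
step 2: m = 1.298000, f(m) = 0.246652 > 0 → root in [1.076000, 1.298000]
Midpoint of [1.076000, 1.298000] = 1.187000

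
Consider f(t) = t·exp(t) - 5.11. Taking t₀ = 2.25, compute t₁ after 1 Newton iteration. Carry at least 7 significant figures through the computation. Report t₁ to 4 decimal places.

f'(t) = (t + 1)·exp(t)
t_0 = 2.250000: f = 16.237406, f' = 30.835141 → t_1 = 2.250000 - (16.237406)/(30.835141) = 1.723412

1.7234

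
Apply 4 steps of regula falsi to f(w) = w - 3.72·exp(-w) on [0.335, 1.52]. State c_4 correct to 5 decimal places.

f(0.335000) = -2.326058, f(1.520000) = 0.706392
step 1: c = 1.243961, f(c) = 0.171707 > 0 → new bracket [0.335000, 1.243961]
step 2: c = 1.181475, f(c) = 0.040083 > 0 → new bracket [0.335000, 1.181475]
step 3: c = 1.167136, f(c) = 0.009259 > 0 → new bracket [0.335000, 1.167136]
step 4: c = 1.163836, f(c) = 0.002133 > 0 → new bracket [0.335000, 1.163836]

1.16384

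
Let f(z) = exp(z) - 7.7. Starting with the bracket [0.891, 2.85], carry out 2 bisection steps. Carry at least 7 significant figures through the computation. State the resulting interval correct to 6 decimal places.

f(0.891000) = -5.262434, f(2.850000) = 9.587782 (opposite signs)
step 1: m = 1.870500, f(m) = -1.208459 < 0 → root in [1.870500, 2.850000]
step 2: m = 2.360250, f(m) = 2.893600 > 0 → root in [1.870500, 2.360250]

[1.870500, 2.360250]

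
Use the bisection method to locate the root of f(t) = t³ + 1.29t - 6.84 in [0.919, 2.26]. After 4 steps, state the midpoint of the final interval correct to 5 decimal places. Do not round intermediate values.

f(0.919000) = -4.878338, f(2.260000) = 7.618576 (opposite signs)
step 1: m = 1.589500, f(m) = -0.773657 < 0 → root in [1.589500, 2.260000]
step 2: m = 1.924750, f(m) = 2.773477 > 0 → root in [1.589500, 1.924750]
step 3: m = 1.757125, f(m) = 0.851794 > 0 → root in [1.589500, 1.757125]
step 4: m = 1.673312, f(m) = 0.003806 > 0 → root in [1.589500, 1.673312]
Midpoint of [1.589500, 1.673312] = 1.631406

1.63141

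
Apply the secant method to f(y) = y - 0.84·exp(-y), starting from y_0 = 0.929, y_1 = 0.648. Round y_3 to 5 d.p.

0.50650

f(y_0) = 0.597243, f(y_1) = 0.208604
y_2 = 0.648000 - (0.208604)·(0.648000 - 0.929000)/(0.208604 - (0.597243)) = 0.497172; f(y_2) = -0.013756
y_3 = 0.497172 - (-0.013756)·(0.497172 - 0.648000)/(-0.013756 - (0.208604)) = 0.506503; f(y_3) = 0.000320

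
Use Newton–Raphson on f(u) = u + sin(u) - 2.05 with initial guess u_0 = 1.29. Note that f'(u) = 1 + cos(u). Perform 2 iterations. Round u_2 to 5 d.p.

Newton update: u ← u − f(u)/f'(u).
u_0 = 1.290000: f = 0.200835, f' = 1.277121 → u_1 = 1.290000 - (0.200835)/(1.277121) = 1.132744
u_1 = 1.132744: f = -0.011677, f' = 1.424177 → u_2 = 1.132744 - (-0.011677)/(1.424177) = 1.140943

1.14094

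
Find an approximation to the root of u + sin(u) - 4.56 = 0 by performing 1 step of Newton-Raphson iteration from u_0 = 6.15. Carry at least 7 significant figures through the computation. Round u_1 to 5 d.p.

5.41816

Newton update: u ← u − f(u)/f'(u).
f'(u) = 1 + cos(u)
u_0 = 6.150000: f = 1.457208, f' = 1.991144 → u_1 = 6.150000 - (1.457208)/(1.991144) = 5.418155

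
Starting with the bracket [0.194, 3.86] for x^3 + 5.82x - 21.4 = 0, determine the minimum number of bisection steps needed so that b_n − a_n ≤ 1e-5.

19

Initial width b − a = 3.86 − 0.194 = 3.666000.
After n steps the width is (b−a)/2^n; need (b−a)/2^n ≤ 1e-5.
So n ≥ log₂(3.666000/1e-5) = log₂(366600.0000) ≈ 18.4838.
Hence n = 19.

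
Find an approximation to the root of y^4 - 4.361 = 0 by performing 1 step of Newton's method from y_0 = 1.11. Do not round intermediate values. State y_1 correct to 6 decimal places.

1.629681

f'(y) = 4y^3
y_0 = 1.110000: f = -2.842930, f' = 5.470524 → y_1 = 1.110000 - (-2.842930)/(5.470524) = 1.629681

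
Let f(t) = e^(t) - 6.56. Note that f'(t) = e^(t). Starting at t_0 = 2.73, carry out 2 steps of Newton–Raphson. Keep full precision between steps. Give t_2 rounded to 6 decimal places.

t_0 = 2.730000: f = 8.772887, f' = 15.332887 → t_1 = 2.730000 - (8.772887)/(15.332887) = 2.157839
t_1 = 2.157839: f = 2.092416, f' = 8.652416 → t_2 = 2.157839 - (2.092416)/(8.652416) = 1.916008

1.916008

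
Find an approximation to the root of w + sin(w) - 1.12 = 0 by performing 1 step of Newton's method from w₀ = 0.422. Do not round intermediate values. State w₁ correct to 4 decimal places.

Newton update: w ← w − f(w)/f'(w).
f'(w) = 1 + cos(w)
w_0 = 0.422000: f = -0.288414, f' = 1.912272 → w_1 = 0.422000 - (-0.288414)/(1.912272) = 0.572823

0.5728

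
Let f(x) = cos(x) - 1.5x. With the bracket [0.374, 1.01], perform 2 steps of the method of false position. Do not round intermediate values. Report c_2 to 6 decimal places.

f(0.374000) = 0.369873, f(1.010000) = -0.983139
step 1: c = 0.547863, f(c) = 0.031844 > 0 → new bracket [0.547863, 1.010000]
step 2: c = 0.562363, f(c) = 0.002454 > 0 → new bracket [0.562363, 1.010000]

0.562363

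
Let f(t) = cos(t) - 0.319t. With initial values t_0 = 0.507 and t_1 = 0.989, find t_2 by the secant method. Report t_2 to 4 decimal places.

1.2248

Secant update: t_(k+1) = t_k − f(t_k)·(t_k − t_(k-1))/(f(t_k) − f(t_(k-1))).
f(t_0) = 0.712472, f(t_1) = 0.234035
t_2 = 0.989000 - (0.234035)·(0.989000 - 0.507000)/(0.234035 - (0.712472)) = 1.224777; f(t_2) = -0.051548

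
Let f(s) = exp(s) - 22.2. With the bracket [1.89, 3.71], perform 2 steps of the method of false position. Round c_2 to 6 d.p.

f(1.890000) = -15.580631, f(3.710000) = 18.653807
step 1: c = 2.718311, f(c) = -7.045301 < 0 → new bracket [2.718311, 3.710000]
step 2: c = 2.990178, f(c) = -2.310776 < 0 → new bracket [2.990178, 3.710000]

2.990178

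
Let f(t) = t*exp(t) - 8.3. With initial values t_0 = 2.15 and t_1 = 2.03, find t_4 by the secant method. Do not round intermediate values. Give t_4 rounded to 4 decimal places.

f(t_0) = 10.157446, f(t_1) = 7.156595
t_2 = 2.030000 - (7.156595)·(2.030000 - 2.150000)/(7.156595 - (10.157446)) = 1.743817; f(t_2) = 1.673124
t_3 = 1.743817 - (1.673124)·(1.743817 - 2.030000)/(1.673124 - (7.156595)) = 1.656497; f(t_3) = 0.381566
t_4 = 1.656497 - (0.381566)·(1.656497 - 1.743817)/(0.381566 - (1.673124)) = 1.630700; f(t_4) = 0.028713

1.6307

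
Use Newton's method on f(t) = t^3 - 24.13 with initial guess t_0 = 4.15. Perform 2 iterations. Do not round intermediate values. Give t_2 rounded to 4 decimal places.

2.9250

Newton update: t ← t − f(t)/f'(t).
f'(t) = 3t^2
t_0 = 4.150000: f = 47.343375, f' = 51.667500 → t_1 = 4.150000 - (47.343375)/(51.667500) = 3.233691
t_1 = 3.233691: f = 9.683935, f' = 31.370280 → t_2 = 3.233691 - (9.683935)/(31.370280) = 2.924994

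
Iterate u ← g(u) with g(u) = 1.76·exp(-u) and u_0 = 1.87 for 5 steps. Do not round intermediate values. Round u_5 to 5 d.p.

u_1 = g(1.870000) = 0.271258
u_2 = g(0.271258) = 1.341859
u_3 = g(1.341859) = 0.459992
u_4 = g(0.459992) = 1.111068
u_5 = g(1.111068) = 0.579405

0.57940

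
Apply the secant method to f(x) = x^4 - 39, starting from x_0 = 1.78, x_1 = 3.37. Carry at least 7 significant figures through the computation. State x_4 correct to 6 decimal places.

f(x_0) = -28.961241, f(x_1) = 89.979178
x_2 = 3.370000 - (89.979178)·(3.370000 - 1.780000)/(89.979178 - (-28.961241)) = 2.167155; f(x_2) = -16.942318
x_3 = 2.167155 - (-16.942318)·(2.167155 - 3.370000)/(-16.942318 - (89.979178)) = 2.357753; f(x_3) = -8.097549
x_4 = 2.357753 - (-8.097549)·(2.357753 - 2.167155)/(-8.097549 - (-16.942318)) = 2.532248; f(x_4) = 2.117349

2.532248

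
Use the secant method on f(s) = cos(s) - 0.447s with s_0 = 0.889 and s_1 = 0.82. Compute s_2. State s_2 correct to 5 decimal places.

1.08283

f(s_0) = 0.232806, f(s_1) = 0.315681
s_2 = 0.820000 - (0.315681)·(0.820000 - 0.889000)/(0.315681 - (0.232806)) = 1.082828; f(s_2) = -0.015192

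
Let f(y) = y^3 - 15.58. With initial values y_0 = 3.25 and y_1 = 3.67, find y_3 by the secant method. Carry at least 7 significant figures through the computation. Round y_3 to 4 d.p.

2.5755

f(y_0) = 18.748125, f(y_1) = 33.850863
y_2 = 3.670000 - (33.850863)·(3.670000 - 3.250000)/(33.850863 - (18.748125)) = 2.728624; f(y_2) = 4.735656
y_3 = 2.728624 - (4.735656)·(2.728624 - 3.670000)/(4.735656 - (33.850863)) = 2.575506; f(y_3) = 1.503935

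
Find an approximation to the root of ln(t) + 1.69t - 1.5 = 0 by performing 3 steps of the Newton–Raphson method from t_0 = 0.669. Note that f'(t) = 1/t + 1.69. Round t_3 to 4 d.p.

Newton update: t ← t − f(t)/f'(t).
t_0 = 0.669000: f = -0.771361, f' = 3.184768 → t_1 = 0.669000 - (-0.771361)/(3.184768) = 0.911203
t_1 = 0.911203: f = -0.053056, f' = 2.787450 → t_2 = 0.911203 - (-0.053056)/(2.787450) = 0.930237
t_2 = 0.930237: f = -0.000215, f' = 2.764995 → t_3 = 0.930237 - (-0.000215)/(2.764995) = 0.930315

0.9303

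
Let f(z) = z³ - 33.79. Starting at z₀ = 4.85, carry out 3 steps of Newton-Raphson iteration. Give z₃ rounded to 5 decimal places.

3.23399

Newton update: z ← z − f(z)/f'(z).
f'(z) = 3z²
z_0 = 4.850000: f = 80.294125, f' = 70.567500 → z_1 = 4.850000 - (80.294125)/(70.567500) = 3.712166
z_1 = 3.712166: f = 17.364288, f' = 41.340522 → z_2 = 3.712166 - (17.364288)/(41.340522) = 3.292135
z_2 = 3.292135: f = 1.890661, f' = 32.514458 → z_3 = 3.292135 - (1.890661)/(32.514458) = 3.233987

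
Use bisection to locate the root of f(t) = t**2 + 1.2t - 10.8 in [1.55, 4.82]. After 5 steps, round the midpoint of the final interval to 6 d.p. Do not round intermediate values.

2.725156

f(1.550000) = -6.537500, f(4.820000) = 18.216400 (opposite signs)
step 1: m = 3.185000, f(m) = 3.166225 > 0 → root in [1.550000, 3.185000]
step 2: m = 2.367500, f(m) = -2.353944 < 0 → root in [2.367500, 3.185000]
step 3: m = 2.776250, f(m) = 0.239064 > 0 → root in [2.367500, 2.776250]
step 4: m = 2.571875, f(m) = -1.099209 < 0 → root in [2.571875, 2.776250]
step 5: m = 2.674063, f(m) = -0.440515 < 0 → root in [2.674063, 2.776250]
Midpoint of [2.674063, 2.776250] = 2.725156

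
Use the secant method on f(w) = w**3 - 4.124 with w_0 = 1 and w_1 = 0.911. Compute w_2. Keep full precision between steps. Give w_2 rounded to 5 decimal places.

f(w_0) = -3.124000, f(w_1) = -3.367942
w_2 = 0.911000 - (-3.367942)·(0.911000 - 1.000000)/(-3.367942 - (-3.124000)) = 2.139763; f(w_2) = 5.673087

2.13976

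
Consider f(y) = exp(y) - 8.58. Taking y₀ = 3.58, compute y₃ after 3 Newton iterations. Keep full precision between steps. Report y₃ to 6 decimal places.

f'(y) = exp(y)
y_0 = 3.580000: f = 27.293541, f' = 35.873541 → y_1 = 3.580000 - (27.293541)/(35.873541) = 2.819173
y_1 = 2.819173: f = 8.182990, f' = 16.762990 → y_2 = 2.819173 - (8.182990)/(16.762990) = 2.331015
y_2 = 2.331015: f = 1.708383, f' = 10.288383 → y_3 = 2.331015 - (1.708383)/(10.288383) = 2.164966

2.164966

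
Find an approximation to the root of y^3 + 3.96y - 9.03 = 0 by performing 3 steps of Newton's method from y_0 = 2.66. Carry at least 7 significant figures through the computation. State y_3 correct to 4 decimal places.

1.4742

f'(y) = 3y^2 + 3.96
y_0 = 2.660000: f = 20.324696, f' = 25.186800 → y_1 = 2.660000 - (20.324696)/(25.186800) = 1.853042
y_1 = 1.853042: f = 4.670953, f' = 14.261291 → y_2 = 1.853042 - (4.670953)/(14.261291) = 1.525515
y_2 = 1.525515: f = 0.561213, f' = 10.941589 → y_3 = 1.525515 - (0.561213)/(10.941589) = 1.474223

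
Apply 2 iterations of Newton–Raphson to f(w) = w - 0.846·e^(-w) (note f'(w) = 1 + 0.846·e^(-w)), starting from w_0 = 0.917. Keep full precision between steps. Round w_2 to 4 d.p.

0.5086

w_0 = 0.917000: f = 0.578840, f' = 1.338160 → w_1 = 0.917000 - (0.578840)/(1.338160) = 0.484436
w_1 = 0.484436: f = -0.036738, f' = 1.521174 → w_2 = 0.484436 - (-0.036738)/(1.521174) = 0.508587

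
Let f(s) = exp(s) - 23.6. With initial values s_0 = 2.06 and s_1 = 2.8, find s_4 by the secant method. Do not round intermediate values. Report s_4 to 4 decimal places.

3.1555

f(s_0) = -15.754030, f(s_1) = -7.155353
s_2 = 2.800000 - (-7.155353)·(2.800000 - 2.060000)/(-7.155353 - (-15.754030)) = 3.415788; f(s_2) = 6.840925
s_3 = 3.415788 - (6.840925)·(3.415788 - 2.800000)/(6.840925 - (-7.155353)) = 3.114811; f(s_3) = -1.070832
s_4 = 3.114811 - (-1.070832)·(3.114811 - 3.415788)/(-1.070832 - (6.840925)) = 3.155547; f(s_4) = -0.134127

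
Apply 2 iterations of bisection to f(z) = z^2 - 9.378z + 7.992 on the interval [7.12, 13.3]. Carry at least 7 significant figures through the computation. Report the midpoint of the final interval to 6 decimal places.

7.892500

f(7.120000) = -8.084960, f(13.300000) = 60.154600 (opposite signs)
step 1: m = 10.210000, f(m) = 16.486720 > 0 → root in [7.120000, 10.210000]
step 2: m = 8.665000, f(m) = 1.813855 > 0 → root in [7.120000, 8.665000]
Midpoint of [7.120000, 8.665000] = 7.892500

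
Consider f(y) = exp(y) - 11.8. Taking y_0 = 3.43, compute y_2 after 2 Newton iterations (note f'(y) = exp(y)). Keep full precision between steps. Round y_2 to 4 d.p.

2.5210

y_0 = 3.430000: f = 19.076643, f' = 30.876643 → y_1 = 3.430000 - (19.076643)/(30.876643) = 2.812166
y_1 = 2.812166: f = 4.845933, f' = 16.645933 → y_2 = 2.812166 - (4.845933)/(16.645933) = 2.521048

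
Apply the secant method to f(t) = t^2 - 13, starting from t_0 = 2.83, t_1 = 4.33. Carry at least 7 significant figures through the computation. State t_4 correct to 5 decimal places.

Secant update: t_(k+1) = t_k − f(t_k)·(t_k − t_(k-1))/(f(t_k) − f(t_(k-1))).
f(t_0) = -4.991100, f(t_1) = 5.748900
t_2 = 4.330000 - (5.748900)·(4.330000 - 2.830000)/(5.748900 - (-4.991100)) = 3.527081; f(t_2) = -0.559700
t_3 = 3.527081 - (-0.559700)·(3.527081 - 4.330000)/(-0.559700 - (5.748900)) = 3.598316; f(t_3) = -0.052122
t_4 = 3.598316 - (-0.052122)·(3.598316 - 3.527081)/(-0.052122 - (-0.559700)) = 3.605631; f(t_4) = 0.000575

3.60563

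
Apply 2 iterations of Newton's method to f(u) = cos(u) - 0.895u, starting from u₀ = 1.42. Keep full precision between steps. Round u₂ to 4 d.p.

Newton update: u ← u − f(u)/f'(u).
f'(u) = -sin(u) - 0.895
u_0 = 1.420000: f = -1.120675, f' = -1.883652 → u_1 = 1.420000 - (-1.120675)/(-1.883652) = 0.825052
u_1 = 0.825052: f = -0.059903, f' = -1.629583 → u_2 = 0.825052 - (-0.059903)/(-1.629583) = 0.788292

0.7883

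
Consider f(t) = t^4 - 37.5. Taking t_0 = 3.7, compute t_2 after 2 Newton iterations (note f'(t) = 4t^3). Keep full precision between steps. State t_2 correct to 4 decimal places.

2.5815

Newton update: t ← t − f(t)/f'(t).
t_0 = 3.700000: f = 149.916100, f' = 202.612000 → t_1 = 3.700000 - (149.916100)/(202.612000) = 2.960083
t_1 = 2.960083: f = 39.274226, f' = 103.746052 → t_2 = 2.960083 - (39.274226)/(103.746052) = 2.581522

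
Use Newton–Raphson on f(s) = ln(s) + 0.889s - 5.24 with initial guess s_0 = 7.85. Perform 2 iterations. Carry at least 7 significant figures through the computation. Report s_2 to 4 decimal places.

f'(s) = 1/s + 0.889
s_0 = 7.850000: f = 3.799164, f' = 1.016389 → s_1 = 7.850000 - (3.799164)/(1.016389) = 4.112095
s_1 = 4.112095: f = -0.170415, f' = 1.132185 → s_2 = 4.112095 - (-0.170415)/(1.132185) = 4.262614

4.2626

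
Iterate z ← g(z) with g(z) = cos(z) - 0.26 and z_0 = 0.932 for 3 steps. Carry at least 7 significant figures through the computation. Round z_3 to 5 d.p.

z_1 = g(0.932000) = 0.336230
z_2 = g(0.336230) = 0.684005
z_3 = g(0.684005) = 0.515048

0.51505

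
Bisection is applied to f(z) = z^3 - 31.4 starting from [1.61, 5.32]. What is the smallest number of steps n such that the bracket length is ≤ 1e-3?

12

Initial width b − a = 5.32 − 1.61 = 3.710000.
After n steps the width is (b−a)/2^n; need (b−a)/2^n ≤ 1e-3.
So n ≥ log₂(3.710000/1e-3) = log₂(3710.0000) ≈ 11.8572.
Hence n = 12.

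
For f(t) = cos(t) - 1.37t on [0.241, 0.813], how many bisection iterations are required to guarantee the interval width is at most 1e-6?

20

Initial width b − a = 0.813 − 0.241 = 0.572000.
After n steps the width is (b−a)/2^n; need (b−a)/2^n ≤ 1e-6.
So n ≥ log₂(0.572000/1e-6) = log₂(572000.0000) ≈ 19.1257.
Hence n = 20.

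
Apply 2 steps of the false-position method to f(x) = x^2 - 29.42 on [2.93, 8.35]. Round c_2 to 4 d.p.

f(2.930000) = -20.835100, f(8.350000) = 40.302500
step 1: c = 4.777083, f(c) = -6.599475 < 0 → new bracket [4.777083, 8.350000]
step 2: c = 5.279821, f(c) = -1.543494 < 0 → new bracket [5.279821, 8.350000]

5.2798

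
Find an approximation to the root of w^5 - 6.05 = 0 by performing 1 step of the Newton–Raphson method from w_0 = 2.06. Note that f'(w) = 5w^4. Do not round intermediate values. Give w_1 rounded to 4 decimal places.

w_0 = 2.060000: f = 31.046770, f' = 90.040705 → w_1 = 2.060000 - (31.046770)/(90.040705) = 1.715192

1.7152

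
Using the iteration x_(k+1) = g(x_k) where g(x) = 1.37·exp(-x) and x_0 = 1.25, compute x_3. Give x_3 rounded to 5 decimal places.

x_1 = g(1.250000) = 0.392512
x_2 = g(0.392512) = 0.925241
x_3 = g(0.925241) = 0.543117

0.54312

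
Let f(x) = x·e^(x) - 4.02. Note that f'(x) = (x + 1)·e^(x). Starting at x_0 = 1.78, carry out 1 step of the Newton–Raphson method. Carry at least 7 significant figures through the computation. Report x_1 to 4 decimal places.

1.3836

x_0 = 1.780000: f = 6.535144, f' = 16.485001 → x_1 = 1.780000 - (6.535144)/(16.485001) = 1.383570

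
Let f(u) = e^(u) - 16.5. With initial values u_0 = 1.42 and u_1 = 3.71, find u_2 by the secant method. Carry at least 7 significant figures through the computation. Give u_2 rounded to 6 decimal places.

2.191066

f(u_0) = -12.362880, f(u_1) = 24.353807
u_2 = 3.710000 - (24.353807)·(3.710000 - 1.420000)/(24.353807 - (-12.362880)) = 2.191066; f(u_2) = -7.555255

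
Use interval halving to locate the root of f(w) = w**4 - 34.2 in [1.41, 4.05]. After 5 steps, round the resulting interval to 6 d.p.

[2.400000, 2.482500]

f(1.410000) = -30.247458, f(4.050000) = 234.842006 (opposite signs)
step 1: m = 2.730000, f(m) = 21.345718 > 0 → root in [1.410000, 2.730000]
step 2: m = 2.070000, f(m) = -15.839632 < 0 → root in [2.070000, 2.730000]
step 3: m = 2.400000, f(m) = -1.022400 < 0 → root in [2.400000, 2.730000]
step 4: m = 2.565000, f(m) = 9.086202 > 0 → root in [2.400000, 2.565000]
step 5: m = 2.482500, f(m) = 3.780181 > 0 → root in [2.400000, 2.482500]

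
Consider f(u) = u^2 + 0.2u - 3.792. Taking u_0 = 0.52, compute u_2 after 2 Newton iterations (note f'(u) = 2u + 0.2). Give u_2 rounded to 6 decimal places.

u_0 = 0.520000: f = -3.417600, f' = 1.240000 → u_1 = 0.520000 - (-3.417600)/(1.240000) = 3.276129
u_1 = 3.276129: f = 7.596247, f' = 6.752258 → u_2 = 3.276129 - (7.596247)/(6.752258) = 2.151135

2.151135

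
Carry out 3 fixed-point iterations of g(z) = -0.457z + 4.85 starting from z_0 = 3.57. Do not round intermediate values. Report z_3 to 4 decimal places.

z_1 = g(3.570000) = 3.218510
z_2 = g(3.218510) = 3.379141
z_3 = g(3.379141) = 3.305733

3.3057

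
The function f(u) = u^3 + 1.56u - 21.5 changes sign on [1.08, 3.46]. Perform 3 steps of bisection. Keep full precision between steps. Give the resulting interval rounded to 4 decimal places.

f(1.080000) = -18.555488, f(3.460000) = 25.319336 (opposite signs)
step 1: m = 2.270000, f(m) = -6.261717 < 0 → root in [2.270000, 3.460000]
step 2: m = 2.865000, f(m) = 6.485965 > 0 → root in [2.270000, 2.865000]
step 3: m = 2.567500, f(m) = -0.569596 < 0 → root in [2.567500, 2.865000]

[2.5675, 2.8650]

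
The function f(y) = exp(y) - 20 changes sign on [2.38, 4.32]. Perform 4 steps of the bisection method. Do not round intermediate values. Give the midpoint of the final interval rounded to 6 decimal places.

f(2.380000) = -9.195097, f(4.320000) = 55.188628 (opposite signs)
step 1: m = 3.350000, f(m) = 8.502734 > 0 → root in [2.380000, 3.350000]
step 2: m = 2.865000, f(m) = -2.450947 < 0 → root in [2.865000, 3.350000]
step 3: m = 3.107500, f(m) = 2.365062 > 0 → root in [2.865000, 3.107500]
step 4: m = 2.986250, f(m) = -0.188749 < 0 → root in [2.986250, 3.107500]
Midpoint of [2.986250, 3.107500] = 3.046875

3.046875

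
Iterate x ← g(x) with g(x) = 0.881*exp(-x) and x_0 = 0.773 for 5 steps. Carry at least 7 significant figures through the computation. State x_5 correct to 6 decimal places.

0.513548

x_1 = g(0.773000) = 0.406693
x_2 = g(0.406693) = 0.586613
x_3 = g(0.586613) = 0.490019
x_4 = g(0.490019) = 0.539713
x_5 = g(0.539713) = 0.513548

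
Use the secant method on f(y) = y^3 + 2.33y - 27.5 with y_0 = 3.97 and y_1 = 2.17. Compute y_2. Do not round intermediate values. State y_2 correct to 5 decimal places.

f(y_0) = 44.320873, f(y_1) = -12.225587
y_2 = 2.170000 - (-12.225587)·(2.170000 - 3.970000)/(-12.225587 - (44.320873)) = 2.559168; f(y_2) = -4.776281

2.55917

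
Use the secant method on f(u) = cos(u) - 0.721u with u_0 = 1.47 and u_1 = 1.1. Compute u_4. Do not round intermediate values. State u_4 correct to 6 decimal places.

0.881792

f(u_0) = -0.959244, f(u_1) = -0.339504
u_2 = 1.100000 - (-0.339504)·(1.100000 - 1.470000)/(-0.339504 - (-0.959244)) = 0.897308; f(u_2) = -0.023243
u_3 = 0.897308 - (-0.023243)·(0.897308 - 1.100000)/(-0.023243 - (-0.339504)) = 0.882412; f(u_3) = -0.000928
u_4 = 0.882412 - (-0.000928)·(0.882412 - 0.897308)/(-0.000928 - (-0.023243)) = 0.881792; f(u_4) = -0.000003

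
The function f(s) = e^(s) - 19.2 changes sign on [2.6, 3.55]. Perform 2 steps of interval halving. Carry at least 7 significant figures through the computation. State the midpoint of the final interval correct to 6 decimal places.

2.956250

f(2.600000) = -5.736262, f(3.550000) = 15.613317 (opposite signs)
step 1: m = 3.075000, f(m) = 2.449882 > 0 → root in [2.600000, 3.075000]
step 2: m = 2.837500, f(m) = -2.126970 < 0 → root in [2.837500, 3.075000]
Midpoint of [2.837500, 3.075000] = 2.956250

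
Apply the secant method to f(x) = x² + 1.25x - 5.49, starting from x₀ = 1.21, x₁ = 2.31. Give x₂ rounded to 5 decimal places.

f(x_0) = -2.513400, f(x_1) = 2.733600
x_2 = 2.310000 - (2.733600)·(2.310000 - 1.210000)/(2.733600 - (-2.513400)) = 1.736918; f(x_2) = -0.301967

1.73692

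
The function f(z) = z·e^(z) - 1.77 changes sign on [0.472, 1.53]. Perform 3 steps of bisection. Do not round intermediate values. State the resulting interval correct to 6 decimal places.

[0.736500, 0.868750]

f(0.472000) = -1.013291, f(1.530000) = 5.295811 (opposite signs)
step 1: m = 1.001000, f(m) = 0.953722 > 0 → root in [0.472000, 1.001000]
step 2: m = 0.736500, f(m) = -0.231737 < 0 → root in [0.736500, 1.001000]
step 3: m = 0.868750, f(m) = 0.301038 > 0 → root in [0.736500, 0.868750]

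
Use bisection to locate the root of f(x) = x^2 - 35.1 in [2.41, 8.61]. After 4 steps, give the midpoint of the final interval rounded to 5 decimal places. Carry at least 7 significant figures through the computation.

f(2.410000) = -29.291900, f(8.610000) = 39.032100 (opposite signs)
step 1: m = 5.510000, f(m) = -4.739900 < 0 → root in [5.510000, 8.610000]
step 2: m = 7.060000, f(m) = 14.743600 > 0 → root in [5.510000, 7.060000]
step 3: m = 6.285000, f(m) = 4.401225 > 0 → root in [5.510000, 6.285000]
step 4: m = 5.897500, f(m) = -0.319494 < 0 → root in [5.897500, 6.285000]
Midpoint of [5.897500, 6.285000] = 6.091250

6.09125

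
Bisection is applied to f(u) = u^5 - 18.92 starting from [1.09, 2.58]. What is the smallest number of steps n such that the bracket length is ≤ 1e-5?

Initial width b − a = 2.58 − 1.09 = 1.490000.
After n steps the width is (b−a)/2^n; need (b−a)/2^n ≤ 1e-5.
So n ≥ log₂(1.490000/1e-5) = log₂(149000.0000) ≈ 17.1850.
Hence n = 18.

18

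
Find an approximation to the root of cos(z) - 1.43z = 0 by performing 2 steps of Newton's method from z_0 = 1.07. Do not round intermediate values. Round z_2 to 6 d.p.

0.583769

f'(z) = -sin(z) - 1.43
z_0 = 1.070000: f = -1.049976, f' = -2.307201 → z_1 = 1.070000 - (-1.049976)/(-2.307201) = 0.614914
z_1 = 0.614914: f = -0.062503, f' = -2.006888 → z_2 = 0.614914 - (-0.062503)/(-2.006888) = 0.583769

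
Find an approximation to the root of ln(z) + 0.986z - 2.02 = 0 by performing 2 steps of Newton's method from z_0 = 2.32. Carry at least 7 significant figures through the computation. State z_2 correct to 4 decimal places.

f'(z) = 1/z + 0.986
z_0 = 2.320000: f = 1.109087, f' = 1.417034 → z_1 = 2.320000 - (1.109087)/(1.417034) = 1.537318
z_1 = 1.537318: f = -0.074165, f' = 1.636483 → z_2 = 1.537318 - (-0.074165)/(1.636483) = 1.582638

1.5826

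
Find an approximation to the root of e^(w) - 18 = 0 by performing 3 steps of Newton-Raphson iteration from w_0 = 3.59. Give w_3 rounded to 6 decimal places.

Newton update: w ← w − f(w)/f'(w).
f'(w) = e^(w)
w_0 = 3.590000: f = 18.234076, f' = 36.234076 → w_1 = 3.590000 - (18.234076)/(36.234076) = 3.086770
w_1 = 3.086770: f = 3.906205, f' = 21.906205 → w_2 = 3.086770 - (3.906205)/(21.906205) = 2.908455
w_2 = 2.908455: f = 0.328458, f' = 18.328458 → w_3 = 2.908455 - (0.328458)/(18.328458) = 2.890534

2.890534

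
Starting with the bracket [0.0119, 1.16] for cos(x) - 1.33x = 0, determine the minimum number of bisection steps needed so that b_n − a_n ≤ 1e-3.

Initial width b − a = 1.16 − 0.0119 = 1.148100.
After n steps the width is (b−a)/2^n; need (b−a)/2^n ≤ 1e-3.
So n ≥ log₂(1.148100/1e-3) = log₂(1148.1000) ≈ 10.1650.
Hence n = 11.

11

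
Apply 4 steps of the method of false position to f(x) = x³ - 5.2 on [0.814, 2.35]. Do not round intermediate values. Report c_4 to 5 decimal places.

1.72333

False-position update: c = (a·f(b) − b·f(a))/(f(b) − f(a)); replace the endpoint whose sign matches f(c).
f(0.814000) = -4.660647, f(2.350000) = 7.777875
step 1: c = 1.389531, f(c) = -2.517099 < 0 → new bracket [1.389531, 2.350000]
step 2: c = 1.624364, f(c) = -0.914024 < 0 → new bracket [1.624364, 2.350000]
step 3: c = 1.700670, f(c) = -0.281187 < 0 → new bracket [1.700670, 2.350000]
step 4: c = 1.723326, f(c) = -0.081978 < 0 → new bracket [1.723326, 2.350000]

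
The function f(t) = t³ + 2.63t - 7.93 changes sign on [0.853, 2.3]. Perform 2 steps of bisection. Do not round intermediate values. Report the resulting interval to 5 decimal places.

f(0.853000) = -5.065960, f(2.300000) = 10.286000 (opposite signs)
step 1: m = 1.576500, f(m) = 0.134353 > 0 → root in [0.853000, 1.576500]
step 2: m = 1.214750, f(m) = -2.942701 < 0 → root in [1.214750, 1.576500]

[1.21475, 1.57650]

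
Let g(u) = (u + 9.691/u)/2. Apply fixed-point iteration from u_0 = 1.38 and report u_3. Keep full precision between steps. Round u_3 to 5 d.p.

u_1 = g(1.380000) = 4.201232
u_2 = g(4.201232) = 3.253968
u_3 = g(3.253968) = 3.116089

3.11609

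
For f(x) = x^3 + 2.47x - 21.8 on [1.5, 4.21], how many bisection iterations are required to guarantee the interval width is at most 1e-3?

12

Initial width b − a = 4.21 − 1.5 = 2.710000.
After n steps the width is (b−a)/2^n; need (b−a)/2^n ≤ 1e-3.
So n ≥ log₂(2.710000/1e-3) = log₂(2710.0000) ≈ 11.4041.
Hence n = 12.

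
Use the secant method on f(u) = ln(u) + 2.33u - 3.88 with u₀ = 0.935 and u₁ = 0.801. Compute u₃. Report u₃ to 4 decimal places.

1.4895

f(u_0) = -1.768659, f(u_1) = -2.235564
u_2 = 0.801000 - (-2.235564)·(0.801000 - 0.935000)/(-2.235564 - (-1.768659)) = 1.442598; f(u_2) = -0.152301
u_3 = 1.442598 - (-0.152301)·(1.442598 - 0.801000)/(-0.152301 - (-2.235564)) = 1.489503; f(u_3) = -0.011015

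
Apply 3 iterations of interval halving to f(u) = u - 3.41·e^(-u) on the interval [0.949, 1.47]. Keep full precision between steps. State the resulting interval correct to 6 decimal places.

f(0.949000) = -0.371106, f(1.470000) = 0.685954 (opposite signs)
step 1: m = 1.209500, f(m) = 0.192139 > 0 → root in [0.949000, 1.209500]
step 2: m = 1.079250, f(m) = -0.079640 < 0 → root in [1.079250, 1.209500]
step 3: m = 1.144375, f(m) = 0.058553 > 0 → root in [1.079250, 1.144375]

[1.079250, 1.144375]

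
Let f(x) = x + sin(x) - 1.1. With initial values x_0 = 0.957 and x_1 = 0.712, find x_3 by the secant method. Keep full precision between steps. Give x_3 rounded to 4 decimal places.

0.5650

Secant update: x_(k+1) = x_k − f(x_k)·(x_k − x_(k-1))/(f(x_k) − f(x_(k-1))).
f(x_0) = 0.674467, f(x_1) = 0.265349
x_2 = 0.712000 - (0.265349)·(0.712000 - 0.957000)/(0.265349 - (0.674467)) = 0.553096; f(x_2) = -0.021580
x_3 = 0.553096 - (-0.021580)·(0.553096 - 0.712000)/(-0.021580 - (0.265349)) = 0.565047; f(x_3) = 0.000503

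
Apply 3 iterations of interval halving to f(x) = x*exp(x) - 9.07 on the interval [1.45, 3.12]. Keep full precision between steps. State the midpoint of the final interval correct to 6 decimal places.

1.763125

f(1.450000) = -2.888484, f(3.120000) = 61.586704 (opposite signs)
step 1: m = 2.285000, f(m) = 13.381693 > 0 → root in [1.450000, 2.285000]
step 2: m = 1.867500, f(m) = 3.016639 > 0 → root in [1.450000, 1.867500]
step 3: m = 1.658750, f(m) = -0.357016 < 0 → root in [1.658750, 1.867500]
Midpoint of [1.658750, 1.867500] = 1.763125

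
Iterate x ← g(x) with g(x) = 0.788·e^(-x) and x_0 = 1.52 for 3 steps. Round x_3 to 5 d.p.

0.40596

x_1 = g(1.520000) = 0.172345
x_2 = g(0.172345) = 0.663251
x_3 = g(0.663251) = 0.405957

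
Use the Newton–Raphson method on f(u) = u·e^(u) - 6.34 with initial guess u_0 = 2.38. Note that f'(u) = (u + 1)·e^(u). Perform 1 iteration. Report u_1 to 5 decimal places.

1.84946

u_0 = 2.380000: f = 19.375669, f' = 36.520572 → u_1 = 2.380000 - (19.375669)/(36.520572) = 1.849459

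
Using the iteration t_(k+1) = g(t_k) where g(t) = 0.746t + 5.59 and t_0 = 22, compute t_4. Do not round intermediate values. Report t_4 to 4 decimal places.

t_1 = g(22.000000) = 22.002000
t_2 = g(22.002000) = 22.003492
t_3 = g(22.003492) = 22.004605
t_4 = g(22.004605) = 22.005435

22.0054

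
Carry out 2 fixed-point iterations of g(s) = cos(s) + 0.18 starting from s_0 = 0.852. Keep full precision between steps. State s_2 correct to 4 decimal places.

0.8486

s_1 = g(0.852000) = 0.838479
s_2 = g(0.838479) = 0.848594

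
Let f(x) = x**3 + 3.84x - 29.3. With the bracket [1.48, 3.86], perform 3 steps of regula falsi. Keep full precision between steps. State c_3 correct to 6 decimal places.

f(1.480000) = -20.375008, f(3.860000) = 43.034856
step 1: c = 2.244747, f(c) = -9.369136 < 0 → new bracket [2.244747, 3.860000]
step 2: c = 2.533533, f(c) = -3.309020 < 0 → new bracket [2.533533, 3.860000]
step 3: c = 2.628245, f(c) = -1.052495 < 0 → new bracket [2.628245, 3.860000]

2.628245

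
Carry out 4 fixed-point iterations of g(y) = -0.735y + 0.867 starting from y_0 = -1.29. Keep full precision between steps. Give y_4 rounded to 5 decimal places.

-0.02260

y_1 = g(-1.290000) = 1.815150
y_2 = g(1.815150) = -0.467135
y_3 = g(-0.467135) = 1.210344
y_4 = g(1.210344) = -0.022603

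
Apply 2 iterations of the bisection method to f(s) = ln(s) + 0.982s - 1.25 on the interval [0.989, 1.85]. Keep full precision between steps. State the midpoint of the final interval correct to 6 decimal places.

1.096625

f(0.989000) = -0.289863, f(1.850000) = 1.181886 (opposite signs)
step 1: m = 1.419500, f(m) = 0.494254 > 0 → root in [0.989000, 1.419500]
step 2: m = 1.204250, f(m) = 0.118430 > 0 → root in [0.989000, 1.204250]
Midpoint of [0.989000, 1.204250] = 1.096625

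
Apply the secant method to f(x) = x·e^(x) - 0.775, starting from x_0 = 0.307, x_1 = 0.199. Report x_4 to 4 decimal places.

0.4792

f(x_0) = -0.357682, f(x_1) = -0.532184
x_2 = 0.199000 - (-0.532184)·(0.199000 - 0.307000)/(-0.532184 - (-0.357682)) = 0.528372; f(x_2) = 0.121207
x_3 = 0.528372 - (0.121207)·(0.528372 - 0.199000)/(0.121207 - (-0.532184)) = 0.467272; f(x_3) = -0.029405
x_4 = 0.467272 - (-0.029405)·(0.467272 - 0.528372)/(-0.029405 - (0.121207)) = 0.479201; f(x_4) = -0.001195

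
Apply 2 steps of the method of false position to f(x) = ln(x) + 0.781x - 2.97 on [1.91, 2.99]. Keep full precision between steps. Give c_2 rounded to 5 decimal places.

2.58713

f(1.910000) = -0.831187, f(2.990000) = 0.460463
step 1: c = 2.604988, f(c) = 0.021924 > 0 → new bracket [1.910000, 2.604988]
step 2: c = 2.587128, f(c) = 0.001095 > 0 → new bracket [1.910000, 2.587128]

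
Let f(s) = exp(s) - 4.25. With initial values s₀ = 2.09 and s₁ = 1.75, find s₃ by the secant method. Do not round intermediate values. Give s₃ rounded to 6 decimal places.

f(s_0) = 3.834915, f(s_1) = 1.504603
s_2 = 1.750000 - (1.504603)·(1.750000 - 2.090000)/(1.504603 - (3.834915)) = 1.530474; f(s_2) = 0.370365
s_3 = 1.530474 - (0.370365)·(1.530474 - 1.750000)/(0.370365 - (1.504603)) = 1.458791; f(s_3) = 0.050758

1.458791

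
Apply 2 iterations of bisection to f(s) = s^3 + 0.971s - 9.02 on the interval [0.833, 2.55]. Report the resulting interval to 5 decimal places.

f(0.833000) = -7.633147, f(2.550000) = 10.037425 (opposite signs)
step 1: m = 1.691500, f(m) = -2.537881 < 0 → root in [1.691500, 2.550000]
step 2: m = 2.120750, f(m) = 2.577492 > 0 → root in [1.691500, 2.120750]

[1.69150, 2.12075]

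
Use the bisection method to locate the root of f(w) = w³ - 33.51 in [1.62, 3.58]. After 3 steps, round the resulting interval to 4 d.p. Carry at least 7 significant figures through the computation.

f(1.620000) = -29.258472, f(3.580000) = 12.372712 (opposite signs)
step 1: m = 2.600000, f(m) = -15.934000 < 0 → root in [2.600000, 3.580000]
step 2: m = 3.090000, f(m) = -4.006371 < 0 → root in [3.090000, 3.580000]
step 3: m = 3.335000, f(m) = 3.582620 > 0 → root in [3.090000, 3.335000]

[3.0900, 3.3350]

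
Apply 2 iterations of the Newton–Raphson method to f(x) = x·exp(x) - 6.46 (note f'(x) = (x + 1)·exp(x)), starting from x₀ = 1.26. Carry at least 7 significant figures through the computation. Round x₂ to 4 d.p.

x_0 = 1.260000: f = -2.017969, f' = 7.967453 → x_1 = 1.260000 - (-2.017969)/(7.967453) = 1.513277
x_1 = 1.513277: f = 0.412677, f' = 11.414265 → x_2 = 1.513277 - (0.412677)/(11.414265) = 1.477122

1.4771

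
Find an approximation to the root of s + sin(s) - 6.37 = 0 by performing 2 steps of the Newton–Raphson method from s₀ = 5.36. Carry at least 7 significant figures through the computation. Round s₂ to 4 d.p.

f'(s) = 1 + cos(s)
s_0 = 5.360000: f = -1.807527, f' = 1.603283 → s_1 = 5.360000 - (-1.807527)/(1.603283) = 6.487391
s_1 = 6.487391: f = 0.320181, f' = 1.979222 → s_2 = 6.487391 - (0.320181)/(1.979222) = 6.325620

6.3256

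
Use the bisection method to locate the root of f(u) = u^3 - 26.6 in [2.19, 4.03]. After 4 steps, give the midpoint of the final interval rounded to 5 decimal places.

2.93750

f(2.190000) = -16.096541, f(4.030000) = 38.850827 (opposite signs)
step 1: m = 3.110000, f(m) = 3.480231 > 0 → root in [2.190000, 3.110000]
step 2: m = 2.650000, f(m) = -7.990375 < 0 → root in [2.650000, 3.110000]
step 3: m = 2.880000, f(m) = -2.712128 < 0 → root in [2.880000, 3.110000]
step 4: m = 2.995000, f(m) = 0.265225 > 0 → root in [2.880000, 2.995000]
Midpoint of [2.880000, 2.995000] = 2.937500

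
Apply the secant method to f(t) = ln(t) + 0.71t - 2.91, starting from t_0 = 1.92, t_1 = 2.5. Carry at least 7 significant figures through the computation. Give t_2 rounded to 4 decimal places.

Secant update: t_(k+1) = t_k − f(t_k)·(t_k − t_(k-1))/(f(t_k) − f(t_(k-1))).
f(t_0) = -0.894475, f(t_1) = -0.218709
t_2 = 2.500000 - (-0.218709)·(2.500000 - 1.920000)/(-0.218709 - (-0.894475)) = 2.687715; f(t_2) = -0.013031

2.6877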